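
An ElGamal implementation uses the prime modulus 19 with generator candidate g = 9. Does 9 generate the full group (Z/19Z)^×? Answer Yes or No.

No

φ(19) = 19 − 1 = 18 = 2 · 3^2.
It suffices to check that the order of 9 is not a proper divisor of 18: compute 9^(18/q) for q ∈ {2, 3}.
9^9 ≡ 1 (mod 19)  [q = 2: ≡ 1 ✗]
9^6 ≡ 11 (mod 19)  [q = 3: ≢ 1 ✓]
Since 9^9 ≡ 1, the order of 9 divides 9 < 18, so 9 is not a primitive root.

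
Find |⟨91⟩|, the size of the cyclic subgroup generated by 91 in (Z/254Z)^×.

126

By Lagrange's theorem, ord_254(91) divides φ(254) = φ(2)·φ(127) = 1·126 = 126 = 2 · 3^2 · 7.
Divisors of 126: 1, 2, 3, 6, 7, 9, 14, 18, 21, 42, 63, 126.
Evaluate successive powers at the divisors of 126:
91^1 ≡ 91 (mod 254)
91^2 ≡ 153 (mod 254)
91^3 ≡ 207 (mod 254)
91^6 ≡ 177 (mod 254)
91^7 ≡ 105 (mod 254)
91^9 ≡ 63 (mod 254)
91^14 ≡ 103 (mod 254)
91^18 ≡ 159 (mod 254)
91^21 ≡ 147 (mod 254)
91^42 ≡ 19 (mod 254)
91^63 ≡ 253 (mod 254)
91^126 ≡ 1 (mod 254) ✓
The smallest such exponent is 126, so the order of 91 is 126.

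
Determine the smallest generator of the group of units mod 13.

2

φ(13) = 13 − 1 = 12 = 2^2 · 3.
Test candidates g = 2, 3, … against the prime factors q ∈ {2, 3} of φ(13): g is a generator iff g^(12/q) ≢ 1 for every such q.
g = 2: 2^6 ≡ 12; 2^4 ≡ 3 — none is 1, so 2 is a primitive root.
The smallest primitive root modulo 13 is 2.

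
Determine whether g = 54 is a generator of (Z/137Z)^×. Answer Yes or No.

φ(137) = 137 − 1 = 136 = 2^3 · 17.
Test 54^(136/q) mod 137 for each prime factor q of 136:
54^68 ≡ 136 (mod 137)  [q = 2: ≢ 1 ✓]
54^8 ≡ 59 (mod 137)  [q = 17: ≢ 1 ✓]
Every test exponent gives a nontrivial residue, hence 54 generates the full group.

Yes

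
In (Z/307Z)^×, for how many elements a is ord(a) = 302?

0

φ(307) = 307 − 1 = 306 = 2 · 3^2 · 17.
Since (Z/307Z)^× is cyclic of order 306, the number of elements of order d is φ(d) when d | 306 and 0 otherwise.
302 does not divide 306, so no element of (Z/307Z)^× has order 302.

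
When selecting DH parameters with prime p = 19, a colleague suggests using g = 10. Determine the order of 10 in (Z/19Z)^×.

18

Since 10 ∈ (Z/19Z)^×, its order divides φ(19) = 19 − 1 = 18 = 2 · 3^2.
Divisors of 18: 1, 2, 3, 6, 9, 18.
Evaluate successive powers at the divisors of 18:
10^1 ≡ 10 (mod 19)
10^2 ≡ 5 (mod 19)
10^3 ≡ 12 (mod 19)
10^6 ≡ 11 (mod 19)
10^9 ≡ 18 (mod 19)
10^18 ≡ 1 (mod 19) ✓
Hence ord(10) = 18.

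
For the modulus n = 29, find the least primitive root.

φ(29) = 29 − 1 = 28 = 2^2 · 7.
Test candidates g = 2, 3, … against the prime factors q ∈ {2, 7} of φ(29): g is a generator iff g^(28/q) ≢ 1 for every such q.
g = 2: 2^14 ≡ 28; 2^4 ≡ 16 — none is 1, so 2 is a primitive root.
So 2 is the smallest generator of (Z/29Z)^×.

2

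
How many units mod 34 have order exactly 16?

φ(34) = φ(2)·φ(17) = 1·16 = 16 = 2^4.
(Z/34Z)^× is cyclic (|G| = 16); a cyclic group of order m has exactly φ(d) elements of each order d | m, and none otherwise.
16 = 2^4 divides 16, and φ(16) = 8.

8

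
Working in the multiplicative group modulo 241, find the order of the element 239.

24

By Lagrange's theorem, ord_241(239) divides φ(241) = 241 − 1 = 240 = 2^4 · 3 · 5.
Divisors of 240: 1, 2, 3, 4, 5, 6, 8, 10, 12, 15, 16, 20, 24, 30, 40, 48, 60, 80, 120, 240.
Check 239^d mod 241 for each divisor in increasing order:
239^1 ≡ 239 (mod 241)
239^2 ≡ 4 (mod 241)
239^3 ≡ 233 (mod 241)
239^4 ≡ 16 (mod 241)
239^5 ≡ 209 (mod 241)
239^6 ≡ 64 (mod 241)
239^8 ≡ 15 (mod 241)
239^10 ≡ 60 (mod 241)
239^12 ≡ 240 (mod 241)
239^15 ≡ 8 (mod 241)
239^16 ≡ 225 (mod 241)
239^20 ≡ 226 (mod 241)
239^24 ≡ 1 (mod 241) ✓
So ord_241(239) = 24.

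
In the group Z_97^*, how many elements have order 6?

2

φ(97) = 97 − 1 = 96 = 2^5 · 3.
(Z/97Z)^× is cyclic (|G| = 96); a cyclic group of order m has exactly φ(d) elements of each order d | m, and none otherwise.
6 = 2 · 3 divides 96, and φ(6) = 2.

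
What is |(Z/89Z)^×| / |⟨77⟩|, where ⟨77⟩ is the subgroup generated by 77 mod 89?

ord(77) | φ(89) = 89 − 1 = 88 = 2^3 · 11.
Divisors of 88: 1, 2, 4, 8, 11, 22, 44, 88.
Test each divisor d:
77^1 ≡ 77
77^2 ≡ 55
77^4 ≡ 88
77^8 ≡ 1
Thus |⟨77⟩| = ord(77) = 8.
[(Z/89Z)^× : ⟨77⟩] = 88/8 = 11.

11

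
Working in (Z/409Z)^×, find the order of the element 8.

By Lagrange's theorem, ord_409(8) divides φ(409) = 409 − 1 = 408 = 2^3 · 3 · 17.
Divisors of 408: 1, 2, 3, 4, 6, 8, 12, 17, 24, 34, 51, 68, 102, 136, 204, 408.
Evaluate successive powers at the divisors of 408:
8^1 ≡ 8 (mod 409)
8^2 ≡ 64 (mod 409)
8^3 ≡ 103 (mod 409)
8^4 ≡ 6 (mod 409)
8^6 ≡ 384 (mod 409)
8^8 ≡ 36 (mod 409)
8^12 ≡ 216 (mod 409)
8^17 ≡ 143 (mod 409)
8^24 ≡ 30 (mod 409)
8^34 ≡ 408 (mod 409)
8^51 ≡ 266 (mod 409)
8^68 ≡ 1 (mod 409) ✓
Hence ord(8) = 68.

68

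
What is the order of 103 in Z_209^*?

The order of 103 must divide φ(209) = φ(11·19) = (11−1)·(19−1) = 10·18 = 180 = 2^2 · 3^2 · 5.
Divisors of 180: 1, 2, 3, 4, 5, 6, 9, 10, 12, 15, 18, 20, 30, 36, 45, 60, 90, 180.
Check 103^d mod 209 for each divisor in increasing order:
103^1 ≡ 103 (mod 209)
103^2 ≡ 159 (mod 209)
103^3 ≡ 75 (mod 209)
103^4 ≡ 201 (mod 209)
103^5 ≡ 12 (mod 209)
103^6 ≡ 191 (mod 209)
103^9 ≡ 113 (mod 209)
103^10 ≡ 144 (mod 209)
103^12 ≡ 115 (mod 209)
103^15 ≡ 56 (mod 209)
103^18 ≡ 20 (mod 209)
103^20 ≡ 45 (mod 209)
103^30 ≡ 1 (mod 209) ✓
The smallest such exponent is 30, so the order of 103 is 30.

30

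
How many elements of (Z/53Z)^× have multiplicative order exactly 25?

0

φ(53) = 53 − 1 = 52 = 2^2 · 13.
(Z/53Z)^× is cyclic (|G| = 52); a cyclic group of order m has exactly φ(d) elements of each order d | m, and none otherwise.
Since 25 ∤ 52, the count is 0.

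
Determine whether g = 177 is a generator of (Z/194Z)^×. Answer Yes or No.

φ(194) = φ(2)·φ(97) = 1·96 = 96 = 2^5 · 3.
Test 177^(96/q) mod 194 for each prime factor q of 96:
177^48 ≡ 193 (mod 194)  [q = 2: ≢ 1 ✓]
177^32 ≡ 61 (mod 194)  [q = 3: ≢ 1 ✓]
Every test exponent gives a nontrivial residue, hence 177 generates the full group.

Yes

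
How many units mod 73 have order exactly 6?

2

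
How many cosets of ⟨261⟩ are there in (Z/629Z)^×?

4

ord(261) | φ(629) = φ(17·37) = (17−1)·(37−1) = 16·36 = 576 = 2^6 · 3^2.
Divisors of 576: 1, 2, 3, 4, 6, 8, 9, 12, 16, 18, 24, 32, 36, 48, 64, 72, 96, 144, 192, 288, 576.
Evaluate successive powers at the divisors of 576:
261^1 ≡ 261 (mod 629)
261^2 ≡ 189 (mod 629)
261^3 ≡ 267 (mod 629)
261^4 ≡ 497 (mod 629)
261^6 ≡ 212 (mod 629)
261^8 ≡ 441 (mod 629)
261^9 ≡ 623 (mod 629)
261^12 ≡ 285 (mod 629)
261^16 ≡ 120 (mod 629)
261^18 ≡ 36 (mod 629)
261^24 ≡ 84 (mod 629)
261^32 ≡ 562 (mod 629)
261^36 ≡ 38 (mod 629)
261^48 ≡ 137 (mod 629)
261^64 ≡ 86 (mod 629)
261^72 ≡ 186 (mod 629)
261^96 ≡ 528 (mod 629)
261^144 ≡ 1 (mod 629) ✓
The order of 261 is 144, so the subgroup it generates has 144 elements.
[(Z/629Z)^× : ⟨261⟩] = 576/144 = 4.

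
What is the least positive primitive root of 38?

3

φ(38) = φ(2)·φ(19) = 1·18 = 18 = 2 · 3^2.
Test candidates g = 2, 3, … against the prime factors q ∈ {2, 3} of φ(38): g is a generator iff g^(18/q) ≢ 1 for every such q.
g = 2: gcd(2, 38) = 2 > 1, not a unit — skip.
g = 3: 3^9 ≡ 37; 3^6 ≡ 7 — none is 1, so 3 is a primitive root.
So 3 is the smallest generator of (Z/38Z)^×.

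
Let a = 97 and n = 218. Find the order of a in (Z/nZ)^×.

27

Since 97 ∈ (Z/218Z)^×, its order divides φ(218) = φ(2)·φ(109) = 1·108 = 108 = 2^2 · 3^3.
Divisors of 108: 1, 2, 3, 4, 6, 9, 12, 18, 27, 36, 54, 108.
Compute 97^d (mod 218) for the divisors d until we hit 1:
97^1 ≡ 97 (mod 218)
97^2 ≡ 35 (mod 218)
97^3 ≡ 125 (mod 218)
97^4 ≡ 135 (mod 218)
97^6 ≡ 147 (mod 218)
97^9 ≡ 63 (mod 218)
97^12 ≡ 27 (mod 218)
97^18 ≡ 45 (mod 218)
97^27 ≡ 1 (mod 218) ✓
Therefore the multiplicative order of 97 modulo 218 is 27.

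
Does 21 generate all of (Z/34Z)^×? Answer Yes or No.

No

φ(34) = φ(2)·φ(17) = 1·16 = 16 = 2^4.
Test 21^(16/q) mod 34 for each prime factor q of 16:
21^8 ≡ 1 (mod 34)  [q = 2: ≡ 1 ✗]
Since 21^8 ≡ 1, the order of 21 divides 8 < 16, so 21 is not a primitive root.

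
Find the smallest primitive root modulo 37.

φ(37) = 37 − 1 = 36 = 2^2 · 3^2.
Test candidates g = 2, 3, … against the prime factors q ∈ {2, 3} of φ(37): g is a generator iff g^(36/q) ≢ 1 for every such q.
g = 2: 2^18 ≡ 36; 2^12 ≡ 26 — none is 1, so 2 is a primitive root.
Hence the least primitive root of 37 is 2.

2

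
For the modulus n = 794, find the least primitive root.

φ(794) = φ(2)·φ(397) = 1·396 = 396 = 2^2 · 3^2 · 11.
g is a primitive root iff g^(396/q) ≢ 1 (mod 794) for each prime q ∈ {2, 3, 11}.
g = 2: gcd(2, 794) = 2 > 1, not a unit — skip.
g = 3: 3^198 ≡ 1 — hits 1, so not a primitive root.
g = 4: gcd(4, 794) = 2 > 1, not a unit — skip.
g = 5: 5^198 ≡ 793; 5^132 ≡ 759; 5^36 ≡ 687 — none is 1, so 5 is a primitive root.
Hence the least primitive root of 794 is 5.

5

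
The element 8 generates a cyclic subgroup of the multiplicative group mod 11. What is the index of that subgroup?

1

Since 8 ∈ (Z/11Z)^×, its order divides φ(11) = 11 − 1 = 10 = 2 · 5.
Divisors of 10: 1, 2, 5, 10.
Evaluate successive powers at the divisors of 10:
8^1 ≡ 8 (mod 11)
8^2 ≡ 9 (mod 11)
8^5 ≡ 10 (mod 11)
8^10 ≡ 1 (mod 11) ✓
Thus |⟨8⟩| = ord(8) = 10.
[(Z/11Z)^× : ⟨8⟩] = 10/10 = 1.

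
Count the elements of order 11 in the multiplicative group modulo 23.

10

φ(23) = 23 − 1 = 22 = 2 · 11.
In a cyclic group of order 22, there are φ(d) elements of order d for each divisor d of 22, and zero for non-divisors.
11 | 22, and φ(11) = 11 − 1 = 10.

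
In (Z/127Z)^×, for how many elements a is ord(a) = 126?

36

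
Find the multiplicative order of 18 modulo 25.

4

ord(18) | φ(25) = φ(5^2) = 5·(5−1) = 20 = 2^2 · 5.
Divisors of 20: 1, 2, 4, 5, 10, 20.
Check 18^d mod 25 for each divisor in increasing order:
18^1 ≡ 18
18^2 ≡ 24
18^4 ≡ 1
Hence ord(18) = 4.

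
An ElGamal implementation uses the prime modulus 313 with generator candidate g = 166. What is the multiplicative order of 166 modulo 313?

156

ord(166) | φ(313) = 313 − 1 = 312 = 2^3 · 3 · 13.
Divisors of 312: 1, 2, 3, 4, 6, 8, 12, 13, 24, 26, 39, 52, 78, 104, 156, 312.
Check 166^d mod 313 for each divisor in increasing order:
166^1 ≡ 166
166^2 ≡ 12
166^3 ≡ 114
166^4 ≡ 144
166^6 ≡ 163
166^8 ≡ 78
166^12 ≡ 277
166^13 ≡ 284
166^24 ≡ 44
166^26 ≡ 215
166^39 ≡ 25
166^52 ≡ 214
166^78 ≡ 312
166^104 ≡ 98
166^156 ≡ 1
Therefore the multiplicative order of 166 modulo 313 is 156.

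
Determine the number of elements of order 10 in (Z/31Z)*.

φ(31) = 31 − 1 = 30 = 2 · 3 · 5.
In a cyclic group of order 30, there are φ(d) elements of order d for each divisor d of 30, and zero for non-divisors.
10 = 2 · 5 divides 30, and φ(10) = 4.

4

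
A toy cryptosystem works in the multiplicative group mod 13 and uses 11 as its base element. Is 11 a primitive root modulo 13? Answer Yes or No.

φ(13) = 13 − 1 = 12 = 2^2 · 3.
11 is a primitive root mod 13 iff 11^(φ(13)/q) ≢ 1 for every prime q | φ(13), i.e. q ∈ {2, 3}.
11^6 ≡ 12 (mod 13)  [q = 2: ≢ 1 ✓]
11^4 ≡ 3 (mod 13)  [q = 3: ≢ 1 ✓]
None equal 1, so ord_13(11) = 12: 11 is a primitive root.

Yes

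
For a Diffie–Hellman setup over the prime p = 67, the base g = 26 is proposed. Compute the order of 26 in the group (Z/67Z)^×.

33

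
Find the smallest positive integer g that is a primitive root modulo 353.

3

φ(353) = 353 − 1 = 352 = 2^5 · 11.
Test candidates g = 2, 3, … against the prime factors q ∈ {2, 11} of φ(353): g is a generator iff g^(352/q) ≢ 1 for every such q.
g = 2: 2^176 ≡ 1 — hits 1, so not a primitive root.
g = 3: 3^176 ≡ 352; 3^32 ≡ 140 — none is 1, so 3 is a primitive root.
Hence the least primitive root of 353 is 3.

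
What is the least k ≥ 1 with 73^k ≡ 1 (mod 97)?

By Lagrange's theorem, ord_97(73) divides φ(97) = 97 − 1 = 96 = 2^5 · 3.
Divisors of 96: 1, 2, 3, 4, 6, 8, 12, 16, 24, 32, 48, 96.
Test each divisor d:
73^1 ≡ 73 (mod 97)
73^2 ≡ 91 (mod 97)
73^3 ≡ 47 (mod 97)
73^4 ≡ 36 (mod 97)
73^6 ≡ 75 (mod 97)
73^8 ≡ 35 (mod 97)
73^12 ≡ 96 (mod 97)
73^16 ≡ 61 (mod 97)
73^24 ≡ 1 (mod 97) ✓
The smallest such exponent is 24, so the order of 73 is 24.

24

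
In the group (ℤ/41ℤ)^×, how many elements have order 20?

φ(41) = 41 − 1 = 40 = 2^3 · 5.
Since (Z/41Z)^× is cyclic of order 40, the number of elements of order d is φ(d) when d | 40 and 0 otherwise.
20 = 2^2 · 5 divides 40, and φ(20) = 8.

8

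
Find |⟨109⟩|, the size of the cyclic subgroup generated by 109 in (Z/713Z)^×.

Since 109 ∈ (Z/713Z)^×, its order divides φ(713) = φ(23·31) = (23−1)·(31−1) = 22·30 = 660 = 2^2 · 3 · 5 · 11.
Divisors of 660: 1, 2, 3, 4, 5, 6, 10, 11, 12, 15, 20, 22, 30, 33, 44, 55, 60, 66, 110, 132, 165, 220, 330, 660.
Compute 109^d (mod 713) for the divisors d until we hit 1:
109^1 ≡ 109 (mod 713)
109^2 ≡ 473 (mod 713)
109^3 ≡ 221 (mod 713)
109^4 ≡ 560 (mod 713)
109^5 ≡ 435 (mod 713)
109^6 ≡ 357 (mod 713)
109^10 ≡ 280 (mod 713)
109^11 ≡ 574 (mod 713)
109^12 ≡ 535 (mod 713)
109^15 ≡ 590 (mod 713)
109^20 ≡ 683 (mod 713)
109^22 ≡ 70 (mod 713)
109^30 ≡ 156 (mod 713)
109^33 ≡ 252 (mod 713)
109^44 ≡ 622 (mod 713)
109^55 ≡ 528 (mod 713)
109^60 ≡ 94 (mod 713)
109^66 ≡ 47 (mod 713)
109^110 ≡ 1 (mod 713) ✓
So ord_713(109) = 110.

110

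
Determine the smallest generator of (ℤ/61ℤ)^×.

φ(61) = 61 − 1 = 60 = 2^2 · 3 · 5.
Test candidates g = 2, 3, … against the prime factors q ∈ {2, 3, 5} of φ(61): g is a generator iff g^(60/q) ≢ 1 for every such q.
g = 2: 2^30 ≡ 60; 2^20 ≡ 47; 2^12 ≡ 9 — none is 1, so 2 is a primitive root.
The smallest primitive root modulo 61 is 2.

2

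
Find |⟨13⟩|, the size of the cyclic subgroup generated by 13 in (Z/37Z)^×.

The order of 13 must divide φ(37) = 37 − 1 = 36 = 2^2 · 3^2.
Divisors of 36: 1, 2, 3, 4, 6, 9, 12, 18, 36.
Compute 13^d (mod 37) for the divisors d until we hit 1:
13^1 ≡ 13
13^2 ≡ 21
13^3 ≡ 14
13^4 ≡ 34
13^6 ≡ 11
13^9 ≡ 6
13^12 ≡ 10
13^18 ≡ 36
13^36 ≡ 1
So ord_37(13) = 36.

36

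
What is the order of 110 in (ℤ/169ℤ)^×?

156

ord(110) | φ(169) = φ(13^2) = 13·(13−1) = 156 = 2^2 · 3 · 13.
Divisors of 156: 1, 2, 3, 4, 6, 12, 13, 26, 39, 52, 78, 156.
Test each divisor d:
110^1 ≡ 110 (mod 169)
110^2 ≡ 101 (mod 169)
110^3 ≡ 125 (mod 169)
110^4 ≡ 61 (mod 169)
110^6 ≡ 77 (mod 169)
110^12 ≡ 14 (mod 169)
110^13 ≡ 19 (mod 169)
110^26 ≡ 23 (mod 169)
110^39 ≡ 99 (mod 169)
110^52 ≡ 22 (mod 169)
110^78 ≡ 168 (mod 169)
110^156 ≡ 1 (mod 169) ✓
The smallest such exponent is 156, so the order of 110 is 156.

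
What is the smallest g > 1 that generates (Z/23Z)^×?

φ(23) = 23 − 1 = 22 = 2 · 11.
Test candidates g = 2, 3, … against the prime factors q ∈ {2, 11} of φ(23): g is a generator iff g^(22/q) ≢ 1 for every such q.
g = 2: 2^11 ≡ 1 — hits 1, so not a primitive root.
g = 3: 3^11 ≡ 1 — hits 1, so not a primitive root.
g = 4: 4^11 ≡ 1 — hits 1, so not a primitive root.
g = 5: 5^11 ≡ 22; 5^2 ≡ 2 — none is 1, so 5 is a primitive root.
Hence the least primitive root of 23 is 5.

5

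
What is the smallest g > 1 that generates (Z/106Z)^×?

φ(106) = φ(2)·φ(53) = 1·52 = 52 = 2^2 · 13.
Test candidates g = 2, 3, … against the prime factors q ∈ {2, 13} of φ(106): g is a generator iff g^(52/q) ≢ 1 for every such q.
g = 2: gcd(2, 106) = 2 > 1, not a unit — skip.
g = 3: 3^26 ≡ 105; 3^4 ≡ 81 — none is 1, so 3 is a primitive root.
Hence the least primitive root of 106 is 3.

3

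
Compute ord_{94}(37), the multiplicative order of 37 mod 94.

The order of 37 must divide φ(94) = φ(2)·φ(47) = 1·46 = 46 = 2 · 23.
Divisors of 46: 1, 2, 23, 46.
Compute 37^d (mod 94) for the divisors d until we hit 1:
37^1 ≡ 37 (mod 94)
37^2 ≡ 53 (mod 94)
37^23 ≡ 1 (mod 94) ✓
Therefore the multiplicative order of 37 modulo 94 is 23.

23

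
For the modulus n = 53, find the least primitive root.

2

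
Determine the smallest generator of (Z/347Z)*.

φ(347) = 347 − 1 = 346 = 2 · 173.
Test candidates g = 2, 3, … against the prime factors q ∈ {2, 173} of φ(347): g is a generator iff g^(346/q) ≢ 1 for every such q.
g = 2: 2^173 ≡ 346; 2^2 ≡ 4 — none is 1, so 2 is a primitive root.
So 2 is the smallest generator of (Z/347Z)^×.

2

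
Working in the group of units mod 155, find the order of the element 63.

4

By Lagrange's theorem, ord_155(63) divides φ(155) = φ(5·31) = (5−1)·(31−1) = 4·30 = 120 = 2^3 · 3 · 5.
Divisors of 120: 1, 2, 3, 4, 5, 6, 8, 10, 12, 15, 20, 24, 30, 40, 60, 120.
Compute 63^d (mod 155) for the divisors d until we hit 1:
63^1 ≡ 63
63^2 ≡ 94
63^3 ≡ 32
63^4 ≡ 1
So ord_155(63) = 4.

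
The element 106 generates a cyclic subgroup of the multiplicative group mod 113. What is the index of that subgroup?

16

ord(106) | φ(113) = 113 − 1 = 112 = 2^4 · 7.
Divisors of 112: 1, 2, 4, 7, 8, 14, 16, 28, 56, 112.
Check 106^d mod 113 for each divisor in increasing order:
106^1 ≡ 106 (mod 113)
106^2 ≡ 49 (mod 113)
106^4 ≡ 28 (mod 113)
106^7 ≡ 1 (mod 113) ✓
The order of 106 is 7, so the subgroup it generates has 7 elements.
Index = |(Z/113Z)^×| / |⟨106⟩| = 112 / 7 = 16.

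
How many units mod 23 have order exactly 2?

1

φ(23) = 23 − 1 = 22 = 2 · 11.
(Z/23Z)^× is cyclic (|G| = 22); a cyclic group of order m has exactly φ(d) elements of each order d | m, and none otherwise.
2 | 22, and φ(2) = 2 − 1 = 1.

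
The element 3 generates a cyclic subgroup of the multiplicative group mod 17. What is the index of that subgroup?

Since 3 ∈ (Z/17Z)^×, its order divides φ(17) = 17 − 1 = 16 = 2^4.
Divisors of 16: 1, 2, 4, 8, 16.
Test each divisor d:
3^1 ≡ 3 (mod 17)
3^2 ≡ 9 (mod 17)
3^4 ≡ 13 (mod 17)
3^8 ≡ 16 (mod 17)
3^16 ≡ 1 (mod 17) ✓
The order of 3 is 16, so the subgroup it generates has 16 elements.
The index is φ(17) / ord(3) = 16 / 16 = 1.

1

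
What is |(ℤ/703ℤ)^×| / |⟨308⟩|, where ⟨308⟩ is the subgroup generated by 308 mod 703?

The order of 308 must divide φ(703) = φ(19·37) = (19−1)·(37−1) = 18·36 = 648 = 2^3 · 3^4.
Divisors of 648: 1, 2, 3, 4, 6, 8, 9, 12, 18, 24, 27, 36, 54, 72, 81, 108, 162, 216, 324, 648.
Test each divisor d:
308^1 ≡ 308 (mod 703)
308^2 ≡ 662 (mod 703)
308^3 ≡ 26 (mod 703)
308^4 ≡ 275 (mod 703)
308^6 ≡ 676 (mod 703)
308^8 ≡ 404 (mod 703)
308^9 ≡ 1 (mod 703) ✓
Thus |⟨308⟩| = ord(308) = 9.
Index = |(Z/703Z)^×| / |⟨308⟩| = 648 / 9 = 72.

72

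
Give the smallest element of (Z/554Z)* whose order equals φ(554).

5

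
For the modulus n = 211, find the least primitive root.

2

φ(211) = 211 − 1 = 210 = 2 · 3 · 5 · 7.
Test candidates g = 2, 3, … against the prime factors q ∈ {2, 3, 5, 7} of φ(211): g is a generator iff g^(210/q) ≢ 1 for every such q.
g = 2: 2^105 ≡ 210; 2^70 ≡ 196; 2^42 ≡ 107; 2^30 ≡ 171 — none is 1, so 2 is a primitive root.
So 2 is the smallest generator of (Z/211Z)^×.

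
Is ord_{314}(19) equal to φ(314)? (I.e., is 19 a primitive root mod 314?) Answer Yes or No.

φ(314) = φ(2)·φ(157) = 1·156 = 156 = 2^2 · 3 · 13.
It suffices to check that the order of 19 is not a proper divisor of 156: compute 19^(156/q) for q ∈ {2, 3, 13}.
19^78 ≡ 1 (mod 314)  [q = 2: ≡ 1 ✗]
19^52 ≡ 169 (mod 314)  [q = 3: ≢ 1 ✓]
19^12 ≡ 75 (mod 314)  [q = 13: ≢ 1 ✓]
Since 19^78 ≡ 1, the order of 19 divides 78 < 156, so 19 is not a primitive root.

No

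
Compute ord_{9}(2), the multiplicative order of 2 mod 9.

The order of 2 must divide φ(9) = φ(3^2) = 3·(3−1) = 6 = 2 · 3.
Divisors of 6: 1, 2, 3, 6.
Evaluate successive powers at the divisors of 6:
2^1 ≡ 2 (mod 9)
2^2 ≡ 4 (mod 9)
2^3 ≡ 8 (mod 9)
2^6 ≡ 1 (mod 9) ✓
Hence ord(2) = 6.

6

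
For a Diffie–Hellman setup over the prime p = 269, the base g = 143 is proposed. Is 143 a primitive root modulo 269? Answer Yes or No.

φ(269) = 269 − 1 = 268 = 2^2 · 67.
It suffices to check that the order of 143 is not a proper divisor of 268: compute 143^(268/q) for q ∈ {2, 67}.
143^134 ≡ 1 (mod 269)  [q = 2: ≡ 1 ✗]
143^4 ≡ 25 (mod 269)  [q = 67: ≢ 1 ✓]
143^134 ≡ 1 shows ord(143) | 134, strictly less than φ(269); not a primitive root.

No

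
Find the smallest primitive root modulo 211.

φ(211) = 211 − 1 = 210 = 2 · 3 · 5 · 7.
g is a primitive root iff g^(210/q) ≢ 1 (mod 211) for each prime q ∈ {2, 3, 5, 7}.
g = 2: 2^105 ≡ 210; 2^70 ≡ 196; 2^42 ≡ 107; 2^30 ≡ 171 — none is 1, so 2 is a primitive root.
So 2 is the smallest generator of (Z/211Z)^×.

2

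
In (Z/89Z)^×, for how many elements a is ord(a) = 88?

φ(89) = 89 − 1 = 88 = 2^3 · 11.
In a cyclic group of order 88, there are φ(d) elements of order d for each divisor d of 88, and zero for non-divisors.
88 = 2^3 · 11 divides 88, and φ(88) = 40.

40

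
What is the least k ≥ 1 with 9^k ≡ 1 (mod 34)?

8

The order of 9 must divide φ(34) = φ(2)·φ(17) = 1·16 = 16 = 2^4.
Divisors of 16: 1, 2, 4, 8, 16.
Compute 9^d (mod 34) for the divisors d until we hit 1:
9^1 ≡ 9 (mod 34)
9^2 ≡ 13 (mod 34)
9^4 ≡ 33 (mod 34)
9^8 ≡ 1 (mod 34) ✓
The smallest such exponent is 8, so the order of 9 is 8.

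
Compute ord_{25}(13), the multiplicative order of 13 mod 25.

20

ord(13) | φ(25) = φ(5^2) = 5·(5−1) = 20 = 2^2 · 5.
Divisors of 20: 1, 2, 4, 5, 10, 20.
Test each divisor d:
13^1 ≡ 13 (mod 25)
13^2 ≡ 19 (mod 25)
13^4 ≡ 11 (mod 25)
13^5 ≡ 18 (mod 25)
13^10 ≡ 24 (mod 25)
13^20 ≡ 1 (mod 25) ✓
Therefore the multiplicative order of 13 modulo 25 is 20.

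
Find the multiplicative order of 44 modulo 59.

58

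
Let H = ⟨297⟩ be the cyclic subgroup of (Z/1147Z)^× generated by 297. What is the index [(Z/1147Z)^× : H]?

Since 297 ∈ (Z/1147Z)^×, its order divides φ(1147) = φ(31·37) = (31−1)·(37−1) = 30·36 = 1080 = 2^3 · 3^3 · 5.
Divisors of 1080: 1, 2, 3, 4, 5, 6, 8, 9, 10, 12, 15, 18, 20, 24, 27, 30, 36, 40, 45, 54, 60, 72, 90, 108, 120, 135, 180, 216, 270, 360, 540, 1080.
Check 297^d mod 1147 for each divisor in increasing order:
297^1 ≡ 297 (mod 1147)
297^2 ≡ 1037 (mod 1147)
297^3 ≡ 593 (mod 1147)
297^4 ≡ 630 (mod 1147)
297^5 ≡ 149 (mod 1147)
297^6 ≡ 667 (mod 1147)
297^8 ≡ 38 (mod 1147)
297^9 ≡ 963 (mod 1147)
297^10 ≡ 408 (mod 1147)
297^12 ≡ 1000 (mod 1147)
297^15 ≡ 1 (mod 1147) ✓
Thus |⟨297⟩| = ord(297) = 15.
Index = |(Z/1147Z)^×| / |⟨297⟩| = 1080 / 15 = 72.

72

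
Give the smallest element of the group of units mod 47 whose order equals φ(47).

φ(47) = 47 − 1 = 46 = 2 · 23.
g is a primitive root iff g^(46/q) ≢ 1 (mod 47) for each prime q ∈ {2, 23}.
g = 2: 2^23 ≡ 1 — hits 1, so not a primitive root.
g = 3: 3^23 ≡ 1 — hits 1, so not a primitive root.
g = 4: 4^23 ≡ 1 — hits 1, so not a primitive root.
g = 5: 5^23 ≡ 46; 5^2 ≡ 25 — none is 1, so 5 is a primitive root.
Hence the least primitive root of 47 is 5.

5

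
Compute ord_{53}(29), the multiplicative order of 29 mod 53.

26

Since 29 ∈ (Z/53Z)^×, its order divides φ(53) = 53 − 1 = 52 = 2^2 · 13.
Divisors of 52: 1, 2, 4, 13, 26, 52.
Evaluate successive powers at the divisors of 52:
29^1 ≡ 29 (mod 53)
29^2 ≡ 46 (mod 53)
29^4 ≡ 49 (mod 53)
29^13 ≡ 52 (mod 53)
29^26 ≡ 1 (mod 53) ✓
Hence ord(29) = 26.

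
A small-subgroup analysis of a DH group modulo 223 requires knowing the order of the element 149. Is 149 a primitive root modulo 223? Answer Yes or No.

φ(223) = 223 − 1 = 222 = 2 · 3 · 37.
149 is a primitive root mod 223 iff 149^(φ(223)/q) ≢ 1 for every prime q | φ(223), i.e. q ∈ {2, 3, 37}.
149^111 ≡ 222 (mod 223)  [q = 2: ≢ 1 ✓]
149^74 ≡ 39 (mod 223)  [q = 3: ≢ 1 ✓]
149^6 ≡ 197 (mod 223)  [q = 37: ≢ 1 ✓]
None equal 1, so ord_223(149) = 222: 149 is a primitive root.

Yes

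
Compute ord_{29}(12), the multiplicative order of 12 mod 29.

The order of 12 must divide φ(29) = 29 − 1 = 28 = 2^2 · 7.
Divisors of 28: 1, 2, 4, 7, 14, 28.
Compute 12^d (mod 29) for the divisors d until we hit 1:
12^1 ≡ 12 (mod 29)
12^2 ≡ 28 (mod 29)
12^4 ≡ 1 (mod 29) ✓
Therefore the multiplicative order of 12 modulo 29 is 4.

4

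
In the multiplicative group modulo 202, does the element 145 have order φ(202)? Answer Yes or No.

No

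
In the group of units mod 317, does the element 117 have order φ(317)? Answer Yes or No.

φ(317) = 317 − 1 = 316 = 2^2 · 79.
It suffices to check that the order of 117 is not a proper divisor of 316: compute 117^(316/q) for q ∈ {2, 79}.
117^158 ≡ 316 (mod 317)  [q = 2: ≢ 1 ✓]
117^4 ≡ 194 (mod 317)  [q = 79: ≢ 1 ✓]
All checks pass, so 117 has order 316 and is a primitive root modulo 317.

Yes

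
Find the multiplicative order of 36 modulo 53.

13

ord(36) | φ(53) = 53 − 1 = 52 = 2^2 · 13.
Divisors of 52: 1, 2, 4, 13, 26, 52.
Evaluate successive powers at the divisors of 52:
36^1 ≡ 36 (mod 53)
36^2 ≡ 24 (mod 53)
36^4 ≡ 46 (mod 53)
36^13 ≡ 1 (mod 53) ✓
So ord_53(36) = 13.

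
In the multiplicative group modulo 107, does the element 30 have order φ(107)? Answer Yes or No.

No

φ(107) = 107 − 1 = 106 = 2 · 53.
It suffices to check that the order of 30 is not a proper divisor of 106: compute 30^(106/q) for q ∈ {2, 53}.
30^53 ≡ 1 (mod 107)  [q = 2: ≡ 1 ✗]
30^2 ≡ 44 (mod 107)  [q = 53: ≢ 1 ✓]
30^53 ≡ 1 shows ord(30) | 53, strictly less than φ(107); not a primitive root.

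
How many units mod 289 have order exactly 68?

32

φ(289) = φ(17^2) = 17·(17−1) = 272 = 2^4 · 17.
(Z/289Z)^× is cyclic (|G| = 272); a cyclic group of order m has exactly φ(d) elements of each order d | m, and none otherwise.
68 = 2^2 · 17 divides 272, and φ(68) = 32.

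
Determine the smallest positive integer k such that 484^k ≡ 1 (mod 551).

63

By Lagrange's theorem, ord_551(484) divides φ(551) = φ(19·29) = (19−1)·(29−1) = 18·28 = 504 = 2^3 · 3^2 · 7.
Divisors of 504: 1, 2, 3, 4, 6, 7, 8, 9, 12, 14, 18, 21, 24, 28, 36, 42, 56, 63, 72, 84, 126, 168, 252, 504.
Check 484^d mod 551 for each divisor in increasing order:
484^1 ≡ 484
484^2 ≡ 81
484^3 ≡ 83
484^4 ≡ 500
484^6 ≡ 277
484^7 ≡ 175
484^8 ≡ 397
484^9 ≡ 400
484^12 ≡ 140
484^14 ≡ 320
484^18 ≡ 210
484^21 ≡ 349
484^24 ≡ 315
484^28 ≡ 465
484^36 ≡ 20
484^42 ≡ 30
484^56 ≡ 233
484^63 ≡ 1
So ord_551(484) = 63.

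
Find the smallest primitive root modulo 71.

7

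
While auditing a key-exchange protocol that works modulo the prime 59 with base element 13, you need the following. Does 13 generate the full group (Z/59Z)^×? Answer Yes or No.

Yes

φ(59) = 59 − 1 = 58 = 2 · 29.
13 is a primitive root mod 59 iff 13^(φ(59)/q) ≢ 1 for every prime q | φ(59), i.e. q ∈ {2, 29}.
13^29 ≡ 58 (mod 59)  [q = 2: ≢ 1 ✓]
13^2 ≡ 51 (mod 59)  [q = 29: ≢ 1 ✓]
None equal 1, so ord_59(13) = 58: 13 is a primitive root.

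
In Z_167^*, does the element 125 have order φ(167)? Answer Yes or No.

Yes

φ(167) = 167 − 1 = 166 = 2 · 83.
It suffices to check that the order of 125 is not a proper divisor of 166: compute 125^(166/q) for q ∈ {2, 83}.
125^83 ≡ 166 (mod 167)  [q = 2: ≢ 1 ✓]
125^2 ≡ 94 (mod 167)  [q = 83: ≢ 1 ✓]
All checks pass, so 125 has order 166 and is a primitive root modulo 167.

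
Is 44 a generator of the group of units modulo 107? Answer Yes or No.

No

φ(107) = 107 − 1 = 106 = 2 · 53.
Test 44^(106/q) mod 107 for each prime factor q of 106:
44^53 ≡ 1 (mod 107)  [q = 2: ≡ 1 ✗]
44^2 ≡ 10 (mod 107)  [q = 53: ≢ 1 ✓]
The check at q = 2 fails, so 44 generates a proper subgroup.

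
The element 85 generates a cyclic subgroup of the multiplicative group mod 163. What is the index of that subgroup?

18

The order of 85 must divide φ(163) = 163 − 1 = 162 = 2 · 3^4.
Divisors of 162: 1, 2, 3, 6, 9, 18, 27, 54, 81, 162.
Compute 85^d (mod 163) for the divisors d until we hit 1:
85^1 ≡ 85 (mod 163)
85^2 ≡ 53 (mod 163)
85^3 ≡ 104 (mod 163)
85^6 ≡ 58 (mod 163)
85^9 ≡ 1 (mod 163) ✓
The order of 85 is 9, so the subgroup it generates has 9 elements.
Index = |(Z/163Z)^×| / |⟨85⟩| = 162 / 9 = 18.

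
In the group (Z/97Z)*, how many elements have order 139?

0

φ(97) = 97 − 1 = 96 = 2^5 · 3.
(Z/97Z)^× is cyclic (|G| = 96); a cyclic group of order m has exactly φ(d) elements of each order d | m, and none otherwise.
139 does not divide 96, so no element of (Z/97Z)^× has order 139.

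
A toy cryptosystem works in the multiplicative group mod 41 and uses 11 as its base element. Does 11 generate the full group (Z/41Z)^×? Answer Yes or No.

Yes

φ(41) = 41 − 1 = 40 = 2^3 · 5.
Test 11^(40/q) mod 41 for each prime factor q of 40:
11^20 ≡ 40 (mod 41)  [q = 2: ≢ 1 ✓]
11^8 ≡ 16 (mod 41)  [q = 5: ≢ 1 ✓]
Every test exponent gives a nontrivial residue, hence 11 generates the full group.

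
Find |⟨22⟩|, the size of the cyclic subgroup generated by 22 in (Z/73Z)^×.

8

ord(22) | φ(73) = 73 − 1 = 72 = 2^3 · 3^2.
Divisors of 72: 1, 2, 3, 4, 6, 8, 9, 12, 18, 24, 36, 72.
Compute 22^d (mod 73) for the divisors d until we hit 1:
22^1 ≡ 22 (mod 73)
22^2 ≡ 46 (mod 73)
22^3 ≡ 63 (mod 73)
22^4 ≡ 72 (mod 73)
22^6 ≡ 27 (mod 73)
22^8 ≡ 1 (mod 73) ✓
Therefore the multiplicative order of 22 modulo 73 is 8.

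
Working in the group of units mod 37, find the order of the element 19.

By Lagrange's theorem, ord_37(19) divides φ(37) = 37 − 1 = 36 = 2^2 · 3^2.
Divisors of 36: 1, 2, 3, 4, 6, 9, 12, 18, 36.
Test each divisor d:
19^1 ≡ 19
19^2 ≡ 28
19^3 ≡ 14
19^4 ≡ 7
19^6 ≡ 11
19^9 ≡ 6
19^12 ≡ 10
19^18 ≡ 36
19^36 ≡ 1
So ord_37(19) = 36.

36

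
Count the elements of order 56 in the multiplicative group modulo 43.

0

φ(43) = 43 − 1 = 42 = 2 · 3 · 7.
In a cyclic group of order 42, there are φ(d) elements of order d for each divisor d of 42, and zero for non-divisors.
Here 42 is not a multiple of 56, so there are no elements of order 56.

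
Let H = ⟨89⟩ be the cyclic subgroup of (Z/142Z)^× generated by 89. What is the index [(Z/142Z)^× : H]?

2

ord(89) | φ(142) = φ(2)·φ(71) = 1·70 = 70 = 2 · 5 · 7.
Divisors of 70: 1, 2, 5, 7, 10, 14, 35, 70.
Evaluate successive powers at the divisors of 70:
89^1 ≡ 89 (mod 142)
89^2 ≡ 111 (mod 142)
89^5 ≡ 45 (mod 142)
89^7 ≡ 25 (mod 142)
89^10 ≡ 37 (mod 142)
89^14 ≡ 57 (mod 142)
89^35 ≡ 1 (mod 142) ✓
The order of 89 is 35, so the subgroup it generates has 35 elements.
The index is φ(142) / ord(89) = 70 / 35 = 2.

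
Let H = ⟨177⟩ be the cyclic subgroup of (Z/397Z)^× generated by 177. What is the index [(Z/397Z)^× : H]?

ord(177) | φ(397) = 397 − 1 = 396 = 2^2 · 3^2 · 11.
Divisors of 396: 1, 2, 3, 4, 6, 9, 11, 12, 18, 22, 33, 36, 44, 66, 99, 132, 198, 396.
Test each divisor d:
177^1 ≡ 177
177^2 ≡ 363
177^3 ≡ 334
177^4 ≡ 362
177^6 ≡ 396
177^9 ≡ 63
177^11 ≡ 240
177^12 ≡ 1
So ord_397(177) = 12, hence |⟨177⟩| = 12.
[(Z/397Z)^× : ⟨177⟩] = 396/12 = 33.

33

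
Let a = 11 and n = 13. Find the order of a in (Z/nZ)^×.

ord(11) | φ(13) = 13 − 1 = 12 = 2^2 · 3.
Divisors of 12: 1, 2, 3, 4, 6, 12.
Check 11^d mod 13 for each divisor in increasing order:
11^1 ≡ 11
11^2 ≡ 4
11^3 ≡ 5
11^4 ≡ 3
11^6 ≡ 12
11^12 ≡ 1
Hence ord(11) = 12.

12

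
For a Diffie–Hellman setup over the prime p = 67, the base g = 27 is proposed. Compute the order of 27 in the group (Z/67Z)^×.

22

ord(27) | φ(67) = 67 − 1 = 66 = 2 · 3 · 11.
Divisors of 66: 1, 2, 3, 6, 11, 22, 33, 66.
Check 27^d mod 67 for each divisor in increasing order:
27^1 ≡ 27
27^2 ≡ 59
27^3 ≡ 52
27^6 ≡ 24
27^11 ≡ 66
27^22 ≡ 1
Hence ord(27) = 22.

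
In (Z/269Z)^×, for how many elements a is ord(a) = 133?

φ(269) = 269 − 1 = 268 = 2^2 · 67.
(Z/269Z)^× is cyclic (|G| = 268); a cyclic group of order m has exactly φ(d) elements of each order d | m, and none otherwise.
Here 268 is not a multiple of 133, so there are no elements of order 133.

0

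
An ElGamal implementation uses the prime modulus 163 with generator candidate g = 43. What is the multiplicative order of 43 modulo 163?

81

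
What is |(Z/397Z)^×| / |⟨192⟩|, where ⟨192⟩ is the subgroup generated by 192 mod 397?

4

The order of 192 must divide φ(397) = 397 − 1 = 396 = 2^2 · 3^2 · 11.
Divisors of 396: 1, 2, 3, 4, 6, 9, 11, 12, 18, 22, 33, 36, 44, 66, 99, 132, 198, 396.
Test each divisor d:
192^1 ≡ 192 (mod 397)
192^2 ≡ 340 (mod 397)
192^3 ≡ 172 (mod 397)
192^4 ≡ 73 (mod 397)
192^6 ≡ 206 (mod 397)
192^9 ≡ 99 (mod 397)
192^11 ≡ 312 (mod 397)
192^12 ≡ 354 (mod 397)
192^18 ≡ 273 (mod 397)
192^22 ≡ 79 (mod 397)
192^33 ≡ 34 (mod 397)
192^36 ≡ 290 (mod 397)
192^44 ≡ 286 (mod 397)
192^66 ≡ 362 (mod 397)
192^99 ≡ 1 (mod 397) ✓
So ord_397(192) = 99, hence |⟨192⟩| = 99.
The index is φ(397) / ord(192) = 396 / 99 = 4.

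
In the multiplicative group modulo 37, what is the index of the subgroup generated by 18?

1

Since 18 ∈ (Z/37Z)^×, its order divides φ(37) = 37 − 1 = 36 = 2^2 · 3^2.
Divisors of 36: 1, 2, 3, 4, 6, 9, 12, 18, 36.
Compute 18^d (mod 37) for the divisors d until we hit 1:
18^1 ≡ 18 (mod 37)
18^2 ≡ 28 (mod 37)
18^3 ≡ 23 (mod 37)
18^4 ≡ 7 (mod 37)
18^6 ≡ 11 (mod 37)
18^9 ≡ 31 (mod 37)
18^12 ≡ 10 (mod 37)
18^18 ≡ 36 (mod 37)
18^36 ≡ 1 (mod 37) ✓
The order of 18 is 36, so the subgroup it generates has 36 elements.
[(Z/37Z)^× : ⟨18⟩] = 36/36 = 1.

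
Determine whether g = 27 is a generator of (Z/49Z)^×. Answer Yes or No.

No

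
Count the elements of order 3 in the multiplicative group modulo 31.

2

φ(31) = 31 − 1 = 30 = 2 · 3 · 5.
(Z/31Z)^× is cyclic (|G| = 30); a cyclic group of order m has exactly φ(d) elements of each order d | m, and none otherwise.
3 | 30, and φ(3) = 3 − 1 = 2.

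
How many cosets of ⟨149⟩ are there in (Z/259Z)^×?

72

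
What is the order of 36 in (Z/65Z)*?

The order of 36 must divide φ(65) = φ(5·13) = (5−1)·(13−1) = 4·12 = 48 = 2^4 · 3.
Divisors of 48: 1, 2, 3, 4, 6, 8, 12, 16, 24, 48.
Compute 36^d (mod 65) for the divisors d until we hit 1:
36^1 ≡ 36 (mod 65)
36^2 ≡ 61 (mod 65)
36^3 ≡ 51 (mod 65)
36^4 ≡ 16 (mod 65)
36^6 ≡ 1 (mod 65) ✓
Therefore the multiplicative order of 36 modulo 65 is 6.

6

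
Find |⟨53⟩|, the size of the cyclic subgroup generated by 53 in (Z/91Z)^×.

By Lagrange's theorem, ord_91(53) divides φ(91) = φ(7·13) = (7−1)·(13−1) = 6·12 = 72 = 2^3 · 3^2.
Divisors of 72: 1, 2, 3, 4, 6, 8, 9, 12, 18, 24, 36, 72.
Evaluate successive powers at the divisors of 72:
53^1 ≡ 53
53^2 ≡ 79
53^3 ≡ 1
So ord_91(53) = 3.

3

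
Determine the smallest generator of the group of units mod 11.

2

φ(11) = 11 − 1 = 10 = 2 · 5.
g is a primitive root iff g^(10/q) ≢ 1 (mod 11) for each prime q ∈ {2, 5}.
g = 2: 2^5 ≡ 10; 2^2 ≡ 4 — none is 1, so 2 is a primitive root.
The smallest primitive root modulo 11 is 2.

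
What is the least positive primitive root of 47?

5

φ(47) = 47 − 1 = 46 = 2 · 23.
Test candidates g = 2, 3, … against the prime factors q ∈ {2, 23} of φ(47): g is a generator iff g^(46/q) ≢ 1 for every such q.
g = 2: 2^23 ≡ 1 — hits 1, so not a primitive root.
g = 3: 3^23 ≡ 1 — hits 1, so not a primitive root.
g = 4: 4^23 ≡ 1 — hits 1, so not a primitive root.
g = 5: 5^23 ≡ 46; 5^2 ≡ 25 — none is 1, so 5 is a primitive root.
So 5 is the smallest generator of (Z/47Z)^×.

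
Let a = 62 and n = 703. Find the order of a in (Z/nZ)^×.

18

Since 62 ∈ (Z/703Z)^×, its order divides φ(703) = φ(19·37) = (19−1)·(37−1) = 18·36 = 648 = 2^3 · 3^4.
Divisors of 648: 1, 2, 3, 4, 6, 8, 9, 12, 18, 24, 27, 36, 54, 72, 81, 108, 162, 216, 324, 648.
Check 62^d mod 703 for each divisor in increasing order:
62^1 ≡ 62 (mod 703)
62^2 ≡ 329 (mod 703)
62^3 ≡ 11 (mod 703)
62^4 ≡ 682 (mod 703)
62^6 ≡ 121 (mod 703)
62^8 ≡ 441 (mod 703)
62^9 ≡ 628 (mod 703)
62^12 ≡ 581 (mod 703)
62^18 ≡ 1 (mod 703) ✓
The smallest such exponent is 18, so the order of 62 is 18.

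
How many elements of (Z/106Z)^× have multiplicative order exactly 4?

2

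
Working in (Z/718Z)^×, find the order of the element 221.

Since 221 ∈ (Z/718Z)^×, its order divides φ(718) = φ(2)·φ(359) = 1·358 = 358 = 2 · 179.
Divisors of 358: 1, 2, 179, 358.
Evaluate successive powers at the divisors of 358:
221^1 ≡ 221
221^2 ≡ 17
221^179 ≡ 717
221^358 ≡ 1
So ord_718(221) = 358.

358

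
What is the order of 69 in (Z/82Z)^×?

40

By Lagrange's theorem, ord_82(69) divides φ(82) = φ(2)·φ(41) = 1·40 = 40 = 2^3 · 5.
Divisors of 40: 1, 2, 4, 5, 8, 10, 20, 40.
Evaluate successive powers at the divisors of 40:
69^1 ≡ 69
69^2 ≡ 5
69^4 ≡ 25
69^5 ≡ 3
69^8 ≡ 51
69^10 ≡ 9
69^20 ≡ 81
69^40 ≡ 1
Therefore the multiplicative order of 69 modulo 82 is 40.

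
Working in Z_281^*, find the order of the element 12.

280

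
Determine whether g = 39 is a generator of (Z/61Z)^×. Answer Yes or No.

No

φ(61) = 61 − 1 = 60 = 2^2 · 3 · 5.
An element g generates (Z/61Z)^× iff g^(60/q) ≢ 1 (mod 61) for each prime q ∈ {2, 3, 5}.
39^30 ≡ 1 (mod 61)  [q = 2: ≡ 1 ✗]
39^20 ≡ 47 (mod 61)  [q = 3: ≢ 1 ✓]
39^12 ≡ 9 (mod 61)  [q = 5: ≢ 1 ✓]
Since 39^30 ≡ 1, the order of 39 divides 30 < 60, so 39 is not a primitive root.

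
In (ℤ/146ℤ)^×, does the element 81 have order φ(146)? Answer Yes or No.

φ(146) = φ(2)·φ(73) = 1·72 = 72 = 2^3 · 3^2.
An element g generates (Z/146Z)^× iff g^(72/q) ≢ 1 (mod 146) for each prime q ∈ {2, 3}.
81^36 ≡ 1 (mod 146)  [q = 2: ≡ 1 ✗]
81^24 ≡ 1 (mod 146)  [q = 3: ≡ 1 ✗]
The check at q = 2 fails, so 81 generates a proper subgroup.

No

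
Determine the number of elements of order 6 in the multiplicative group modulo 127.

2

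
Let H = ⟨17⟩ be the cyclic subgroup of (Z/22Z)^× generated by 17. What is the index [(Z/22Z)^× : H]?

1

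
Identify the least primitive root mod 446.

φ(446) = φ(2)·φ(223) = 1·222 = 222 = 2 · 3 · 37.
Test candidates g = 2, 3, … against the prime factors q ∈ {2, 3, 37} of φ(446): g is a generator iff g^(222/q) ≢ 1 for every such q.
g = 2: gcd(2, 446) = 2 > 1, not a unit — skip.
g = 3: 3^111 ≡ 445; 3^74 ≡ 183; 3^6 ≡ 283 — none is 1, so 3 is a primitive root.
Hence the least primitive root of 446 is 3.

3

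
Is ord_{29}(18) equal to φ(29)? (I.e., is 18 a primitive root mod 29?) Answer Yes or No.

Yes

φ(29) = 29 − 1 = 28 = 2^2 · 7.
18 is a primitive root mod 29 iff 18^(φ(29)/q) ≢ 1 for every prime q | φ(29), i.e. q ∈ {2, 7}.
18^14 ≡ 28 (mod 29)  [q = 2: ≢ 1 ✓]
18^4 ≡ 25 (mod 29)  [q = 7: ≢ 1 ✓]
None equal 1, so ord_29(18) = 28: 18 is a primitive root.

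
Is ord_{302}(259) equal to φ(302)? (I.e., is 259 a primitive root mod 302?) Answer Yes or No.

Yes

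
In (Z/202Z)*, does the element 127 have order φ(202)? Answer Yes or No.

Yes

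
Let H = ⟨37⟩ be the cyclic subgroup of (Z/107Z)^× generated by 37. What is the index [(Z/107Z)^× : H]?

2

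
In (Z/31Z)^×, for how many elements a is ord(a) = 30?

φ(31) = 31 − 1 = 30 = 2 · 3 · 5.
(Z/31Z)^× is cyclic (|G| = 30); a cyclic group of order m has exactly φ(d) elements of each order d | m, and none otherwise.
30 = 2 · 3 · 5 divides 30, and φ(30) = 8.

8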